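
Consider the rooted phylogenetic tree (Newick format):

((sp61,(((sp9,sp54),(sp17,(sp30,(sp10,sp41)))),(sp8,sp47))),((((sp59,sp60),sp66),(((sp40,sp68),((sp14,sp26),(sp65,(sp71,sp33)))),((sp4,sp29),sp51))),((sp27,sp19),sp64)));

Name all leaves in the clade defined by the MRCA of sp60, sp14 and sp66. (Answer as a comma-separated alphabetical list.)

Tracing sp60: it sits inside (sp59,sp60).
Tracing sp14: it sits inside (sp14,sp26).
Tracing sp66: it sits inside ((sp59,sp60),sp66).
The smallest clade enclosing all 3 is (((sp59,sp60),sp66),(((sp40,sp68),((sp14,sp26),(sp65,(sp71,sp33)))),((sp4,sp29),sp51))); the answer is its 13 terminal taxa in alphabetical order.

sp14, sp26, sp29, sp33, sp4, sp40, sp51, sp59, sp60, sp65, sp66, sp68, sp71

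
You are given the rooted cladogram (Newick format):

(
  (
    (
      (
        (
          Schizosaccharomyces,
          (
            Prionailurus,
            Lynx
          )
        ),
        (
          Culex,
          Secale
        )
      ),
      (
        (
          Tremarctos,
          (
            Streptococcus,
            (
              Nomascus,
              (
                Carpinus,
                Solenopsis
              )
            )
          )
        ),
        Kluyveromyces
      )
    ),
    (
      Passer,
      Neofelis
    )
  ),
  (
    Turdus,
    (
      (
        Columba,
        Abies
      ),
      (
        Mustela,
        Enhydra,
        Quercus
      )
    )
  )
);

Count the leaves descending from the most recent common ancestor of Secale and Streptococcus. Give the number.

The MRCA of Secale and Streptococcus is the node subtending (((Schizosaccharomyces,(Prionailurus,Lynx)),(Culex,Secale)),((Tremarctos,(Streptococcus,(Nomascus,(Carpinus,Solenopsis)))),Kluyveromyces)).
That clade contains 11 terminal taxa: Carpinus, Culex, Kluyveromyces, Lynx, Nomascus, Prionailurus, Schizosaccharomyces, Secale, Solenopsis, Streptococcus, Tremarctos.

11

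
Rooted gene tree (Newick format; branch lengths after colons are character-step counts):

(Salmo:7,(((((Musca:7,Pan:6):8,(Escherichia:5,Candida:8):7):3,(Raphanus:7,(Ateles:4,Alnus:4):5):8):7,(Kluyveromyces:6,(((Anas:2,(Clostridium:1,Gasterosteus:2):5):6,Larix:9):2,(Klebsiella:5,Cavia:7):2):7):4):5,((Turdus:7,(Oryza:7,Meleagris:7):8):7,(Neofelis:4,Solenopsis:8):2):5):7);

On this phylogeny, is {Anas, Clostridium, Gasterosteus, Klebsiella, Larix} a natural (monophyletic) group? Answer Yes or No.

The MRCA of the listed taxa subtends (((Anas,(Clostridium,Gasterosteus)),Larix),(Klebsiella,Cavia)).
That clade also contains Cavia, which is not in the proposed group, so the group is not monophyletic.

No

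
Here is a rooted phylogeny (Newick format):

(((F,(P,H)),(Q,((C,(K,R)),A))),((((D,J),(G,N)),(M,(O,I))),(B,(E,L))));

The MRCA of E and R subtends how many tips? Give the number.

18

The MRCA of E and R is the root, so the clade is the entire tree.
That clade contains 18 terminal taxa: A, B, C, D, E, F, G, H, I, J, K, L, M, N, O, P, Q, R.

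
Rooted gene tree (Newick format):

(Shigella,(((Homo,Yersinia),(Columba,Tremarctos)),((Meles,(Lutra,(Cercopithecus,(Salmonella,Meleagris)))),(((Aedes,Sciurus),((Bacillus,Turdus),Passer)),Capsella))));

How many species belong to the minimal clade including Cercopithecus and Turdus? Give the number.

The MRCA of Cercopithecus and Turdus is the node subtending ((Meles,(Lutra,(Cercopithecus,(Salmonella,Meleagris)))),(((Aedes,Sciurus),((Bacillus,Turdus),Passer)),Capsella)).
That clade contains 11 terminal taxa: Aedes, Bacillus, Capsella, Cercopithecus, Lutra, Meleagris, Meles, Passer, Salmonella, Sciurus, Turdus.

11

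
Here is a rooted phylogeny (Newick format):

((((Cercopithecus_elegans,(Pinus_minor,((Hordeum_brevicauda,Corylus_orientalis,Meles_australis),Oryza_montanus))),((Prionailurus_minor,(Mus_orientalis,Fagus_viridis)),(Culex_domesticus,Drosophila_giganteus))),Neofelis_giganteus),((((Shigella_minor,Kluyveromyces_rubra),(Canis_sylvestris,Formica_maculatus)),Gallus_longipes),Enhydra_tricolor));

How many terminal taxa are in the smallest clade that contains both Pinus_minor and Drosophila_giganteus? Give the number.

The MRCA of Pinus_minor and Drosophila_giganteus is the node subtending ((Cercopithecus_elegans,(Pinus_minor,((Hordeum_brevicauda,Corylus_orientalis,Meles_australis),Oryza_montanus))),((Prionailurus_minor,(Mus_orientalis,Fagus_viridis)),(Culex_domesticus,Drosophila_giganteus))).
That clade contains 11 terminal taxa: Cercopithecus_elegans, Corylus_orientalis, Culex_domesticus, Drosophila_giganteus, Fagus_viridis, Hordeum_brevicauda, Meles_australis, Mus_orientalis, Oryza_montanus, Pinus_minor, Prionailurus_minor.

11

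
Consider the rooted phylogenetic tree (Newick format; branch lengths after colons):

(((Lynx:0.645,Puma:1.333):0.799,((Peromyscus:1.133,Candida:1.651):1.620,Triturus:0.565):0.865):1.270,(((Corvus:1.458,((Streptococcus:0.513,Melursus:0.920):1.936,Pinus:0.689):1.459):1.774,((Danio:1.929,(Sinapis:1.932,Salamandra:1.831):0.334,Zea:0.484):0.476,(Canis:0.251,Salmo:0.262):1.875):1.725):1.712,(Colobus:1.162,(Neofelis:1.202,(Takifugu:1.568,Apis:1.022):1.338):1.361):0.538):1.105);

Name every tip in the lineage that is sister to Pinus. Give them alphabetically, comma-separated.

Melursus, Streptococcus

Pinus attaches to the tree at the node subtending ((Streptococcus,Melursus),Pinus).
The other lineage descending from that same node — the sister group — is (Streptococcus,Melursus); its 2 tips in alphabetical order are the answer.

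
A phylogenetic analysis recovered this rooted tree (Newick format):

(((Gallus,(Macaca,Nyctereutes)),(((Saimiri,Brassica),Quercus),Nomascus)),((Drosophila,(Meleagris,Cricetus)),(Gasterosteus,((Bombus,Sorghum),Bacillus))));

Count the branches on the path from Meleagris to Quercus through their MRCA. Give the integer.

The MRCA of Meleagris and Quercus is the root of the tree.
From Meleagris up to that node: 4 branches. From Quercus up to the same node: 4 branches. Total: 4 + 4 = 8.

8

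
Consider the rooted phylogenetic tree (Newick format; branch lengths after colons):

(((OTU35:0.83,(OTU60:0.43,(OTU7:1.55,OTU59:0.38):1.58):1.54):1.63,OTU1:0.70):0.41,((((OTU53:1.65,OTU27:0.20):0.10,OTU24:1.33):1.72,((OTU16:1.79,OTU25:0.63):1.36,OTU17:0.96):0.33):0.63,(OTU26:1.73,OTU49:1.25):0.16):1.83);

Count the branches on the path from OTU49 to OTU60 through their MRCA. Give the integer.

The MRCA of OTU49 and OTU60 is the root of the tree.
From OTU49 up to that node: 3 branches. From OTU60 up to the same node: 4 branches. Total: 3 + 4 = 7.

7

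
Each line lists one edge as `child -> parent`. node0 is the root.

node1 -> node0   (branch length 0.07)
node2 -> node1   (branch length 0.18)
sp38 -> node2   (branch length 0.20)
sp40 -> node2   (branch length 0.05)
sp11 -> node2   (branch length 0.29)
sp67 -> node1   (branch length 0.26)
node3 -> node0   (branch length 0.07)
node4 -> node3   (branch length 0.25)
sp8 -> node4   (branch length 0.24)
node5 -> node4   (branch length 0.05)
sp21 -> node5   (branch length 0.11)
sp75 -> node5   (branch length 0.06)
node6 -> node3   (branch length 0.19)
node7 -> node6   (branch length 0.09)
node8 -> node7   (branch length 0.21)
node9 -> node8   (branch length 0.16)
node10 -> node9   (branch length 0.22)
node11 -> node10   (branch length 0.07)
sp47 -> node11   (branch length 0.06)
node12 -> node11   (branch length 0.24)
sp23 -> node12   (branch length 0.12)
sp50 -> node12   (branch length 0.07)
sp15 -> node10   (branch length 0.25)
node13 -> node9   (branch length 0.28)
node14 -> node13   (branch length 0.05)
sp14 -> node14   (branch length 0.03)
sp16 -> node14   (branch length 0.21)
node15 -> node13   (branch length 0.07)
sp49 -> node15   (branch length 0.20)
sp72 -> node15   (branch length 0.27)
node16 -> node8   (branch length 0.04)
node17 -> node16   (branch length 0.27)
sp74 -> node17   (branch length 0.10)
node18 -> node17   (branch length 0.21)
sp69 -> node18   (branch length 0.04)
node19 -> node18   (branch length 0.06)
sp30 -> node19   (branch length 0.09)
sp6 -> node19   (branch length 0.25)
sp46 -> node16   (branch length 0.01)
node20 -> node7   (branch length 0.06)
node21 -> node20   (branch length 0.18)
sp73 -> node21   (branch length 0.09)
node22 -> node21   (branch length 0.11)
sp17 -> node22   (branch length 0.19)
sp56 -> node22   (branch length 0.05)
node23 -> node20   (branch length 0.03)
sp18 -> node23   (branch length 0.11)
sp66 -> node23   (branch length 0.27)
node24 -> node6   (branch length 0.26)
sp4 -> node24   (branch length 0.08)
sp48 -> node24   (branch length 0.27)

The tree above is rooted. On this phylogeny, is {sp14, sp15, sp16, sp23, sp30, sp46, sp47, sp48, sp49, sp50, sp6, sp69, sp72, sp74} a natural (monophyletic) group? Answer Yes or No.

The MRCA of the listed taxa subtends ((((((sp47,(sp23,sp50)),sp15),((sp14,sp16),(sp49,sp72))),((sp74,(sp69,(sp30,sp6))),sp46)),((sp73,(sp17,sp56)),(sp18,sp66))),(sp4,sp48)).
That clade also contains sp17, sp18, sp4, sp56, sp66, sp73, which are not in the proposed group, so the group is not monophyletic.

No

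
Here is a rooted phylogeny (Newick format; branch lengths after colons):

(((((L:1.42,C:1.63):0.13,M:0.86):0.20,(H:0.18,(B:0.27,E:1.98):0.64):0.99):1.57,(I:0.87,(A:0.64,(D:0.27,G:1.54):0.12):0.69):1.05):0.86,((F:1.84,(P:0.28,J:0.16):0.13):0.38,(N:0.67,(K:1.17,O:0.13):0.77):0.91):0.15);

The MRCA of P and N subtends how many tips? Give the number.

6

The MRCA of P and N is the node subtending ((F,(P,J)),(N,(K,O))).
That clade contains 6 terminal taxa: F, J, K, N, O, P.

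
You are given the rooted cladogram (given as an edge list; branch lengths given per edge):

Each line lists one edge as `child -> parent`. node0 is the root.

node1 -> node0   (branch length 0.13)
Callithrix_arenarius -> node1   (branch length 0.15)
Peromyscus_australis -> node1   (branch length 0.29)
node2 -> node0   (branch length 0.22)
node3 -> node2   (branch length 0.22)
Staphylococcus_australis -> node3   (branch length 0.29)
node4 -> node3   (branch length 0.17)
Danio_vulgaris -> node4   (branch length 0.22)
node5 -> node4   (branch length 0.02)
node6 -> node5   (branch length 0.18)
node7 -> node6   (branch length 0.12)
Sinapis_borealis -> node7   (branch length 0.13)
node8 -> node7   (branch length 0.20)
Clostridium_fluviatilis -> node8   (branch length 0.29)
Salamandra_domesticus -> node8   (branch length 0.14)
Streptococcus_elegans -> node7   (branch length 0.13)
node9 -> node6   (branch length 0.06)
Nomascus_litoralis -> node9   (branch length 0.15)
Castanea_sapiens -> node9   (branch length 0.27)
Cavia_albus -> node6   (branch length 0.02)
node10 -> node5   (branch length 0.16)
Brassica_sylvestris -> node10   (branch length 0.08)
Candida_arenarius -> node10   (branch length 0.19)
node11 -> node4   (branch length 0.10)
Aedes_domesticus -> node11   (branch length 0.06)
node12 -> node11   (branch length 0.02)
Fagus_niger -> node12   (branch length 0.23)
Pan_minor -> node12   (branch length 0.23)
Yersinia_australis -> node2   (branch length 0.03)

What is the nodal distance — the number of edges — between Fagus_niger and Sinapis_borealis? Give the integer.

7

The MRCA of Fagus_niger and Sinapis_borealis is the node subtending (Danio_vulgaris,(((Sinapis_borealis,(Clostridium_fluviatilis,Salamandra_domesticus),Streptococcus_elegans),(Nomascus_litoralis,Castanea_sapiens),Cavia_albus),(Brassica_sylvestris,Candida_arenarius)),(Aedes_domesticus,(Fagus_niger,Pan_minor))).
From Fagus_niger up to that node: 3 branches. From Sinapis_borealis up to the same node: 4 branches. Total: 3 + 4 = 7.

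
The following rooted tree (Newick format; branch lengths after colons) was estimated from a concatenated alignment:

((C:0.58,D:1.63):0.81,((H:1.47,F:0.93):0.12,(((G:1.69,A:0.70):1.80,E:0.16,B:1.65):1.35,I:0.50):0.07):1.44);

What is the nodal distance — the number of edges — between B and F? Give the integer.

The MRCA of B and F is the node subtending ((H,F),(((G,A),E,B),I)).
From B up to that node: 3 branches. From F up to the same node: 2 branches. Total: 3 + 2 = 5.

5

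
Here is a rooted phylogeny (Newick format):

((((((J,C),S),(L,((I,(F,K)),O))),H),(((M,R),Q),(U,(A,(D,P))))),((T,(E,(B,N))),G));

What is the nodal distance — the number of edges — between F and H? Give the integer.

7

The MRCA of F and H is the node subtending ((((J,C),S),(L,((I,(F,K)),O))),H).
From F up to that node: 6 branches. From H up to the same node: 1 branch. Total: 6 + 1 = 7.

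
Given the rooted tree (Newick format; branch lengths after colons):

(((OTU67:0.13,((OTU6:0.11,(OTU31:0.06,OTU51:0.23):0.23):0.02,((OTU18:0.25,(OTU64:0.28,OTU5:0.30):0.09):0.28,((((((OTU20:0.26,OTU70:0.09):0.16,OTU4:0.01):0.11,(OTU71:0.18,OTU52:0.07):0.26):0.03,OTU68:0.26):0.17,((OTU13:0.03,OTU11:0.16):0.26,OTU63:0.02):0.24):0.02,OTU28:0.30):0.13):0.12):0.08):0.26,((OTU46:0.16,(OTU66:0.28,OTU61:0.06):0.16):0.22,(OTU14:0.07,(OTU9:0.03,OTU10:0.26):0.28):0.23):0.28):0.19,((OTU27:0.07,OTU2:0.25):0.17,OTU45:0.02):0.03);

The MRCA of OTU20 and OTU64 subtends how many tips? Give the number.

13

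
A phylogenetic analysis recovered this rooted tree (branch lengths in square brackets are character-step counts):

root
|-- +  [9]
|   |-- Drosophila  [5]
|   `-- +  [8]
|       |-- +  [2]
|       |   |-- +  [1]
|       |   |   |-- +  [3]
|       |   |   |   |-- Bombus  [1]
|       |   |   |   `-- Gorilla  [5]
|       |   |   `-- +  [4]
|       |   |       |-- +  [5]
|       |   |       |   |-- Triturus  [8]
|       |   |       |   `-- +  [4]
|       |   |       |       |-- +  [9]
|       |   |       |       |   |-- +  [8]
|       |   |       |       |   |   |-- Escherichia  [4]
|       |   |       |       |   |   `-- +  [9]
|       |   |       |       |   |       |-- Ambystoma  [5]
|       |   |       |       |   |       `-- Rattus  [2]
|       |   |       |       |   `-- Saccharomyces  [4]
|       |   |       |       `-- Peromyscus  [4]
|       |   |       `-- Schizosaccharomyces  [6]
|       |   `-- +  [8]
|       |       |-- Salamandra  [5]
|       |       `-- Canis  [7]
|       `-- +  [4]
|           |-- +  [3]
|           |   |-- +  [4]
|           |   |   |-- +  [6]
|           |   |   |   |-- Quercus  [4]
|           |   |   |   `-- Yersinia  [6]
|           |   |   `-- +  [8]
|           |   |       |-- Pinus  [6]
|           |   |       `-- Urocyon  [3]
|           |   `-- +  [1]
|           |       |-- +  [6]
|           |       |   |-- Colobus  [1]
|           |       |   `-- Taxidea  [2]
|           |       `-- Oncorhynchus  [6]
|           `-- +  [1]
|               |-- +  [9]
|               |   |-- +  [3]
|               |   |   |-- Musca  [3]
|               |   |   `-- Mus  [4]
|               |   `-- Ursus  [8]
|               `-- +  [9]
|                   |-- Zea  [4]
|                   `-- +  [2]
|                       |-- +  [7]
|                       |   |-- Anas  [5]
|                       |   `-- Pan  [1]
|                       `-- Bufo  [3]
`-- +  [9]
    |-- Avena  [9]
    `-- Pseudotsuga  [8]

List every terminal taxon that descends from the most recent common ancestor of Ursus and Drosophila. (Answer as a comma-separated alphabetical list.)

Tracing Ursus: it sits inside ((Musca,Mus),Ursus).
Tracing Drosophila: it sits inside (Drosophila,((((Bombus,Gorilla),((Triturus,(((Escherichia,(Ambystoma,Rattus)),Saccharomyces),Peromyscus)),Schizosaccharomyces)),(Salamandra,Canis)),((((Quercus,Yersinia),(Pinus,Urocyon)),((Colobus,Taxidea),Oncorhynchus)),(((Musca,Mus),Ursus),(Zea,((Anas,Pan),Bufo)))))).
The smallest clade enclosing both is (Drosophila,((((Bombus,Gorilla),((Triturus,(((Escherichia,(Ambystoma,Rattus)),Saccharomyces),Peromyscus)),Schizosaccharomyces)),(Salamandra,Canis)),((((Quercus,Yersinia),(Pinus,Urocyon)),((Colobus,Taxidea),Oncorhynchus)),(((Musca,Mus),Ursus),(Zea,((Anas,Pan),Bufo)))))); the answer is its 26 terminal taxa in alphabetical order.

Ambystoma, Anas, Bombus, Bufo, Canis, Colobus, Drosophila, Escherichia, Gorilla, Mus, Musca, Oncorhynchus, Pan, Peromyscus, Pinus, Quercus, Rattus, Saccharomyces, Salamandra, Schizosaccharomyces, Taxidea, Triturus, Urocyon, Ursus, Yersinia, Zea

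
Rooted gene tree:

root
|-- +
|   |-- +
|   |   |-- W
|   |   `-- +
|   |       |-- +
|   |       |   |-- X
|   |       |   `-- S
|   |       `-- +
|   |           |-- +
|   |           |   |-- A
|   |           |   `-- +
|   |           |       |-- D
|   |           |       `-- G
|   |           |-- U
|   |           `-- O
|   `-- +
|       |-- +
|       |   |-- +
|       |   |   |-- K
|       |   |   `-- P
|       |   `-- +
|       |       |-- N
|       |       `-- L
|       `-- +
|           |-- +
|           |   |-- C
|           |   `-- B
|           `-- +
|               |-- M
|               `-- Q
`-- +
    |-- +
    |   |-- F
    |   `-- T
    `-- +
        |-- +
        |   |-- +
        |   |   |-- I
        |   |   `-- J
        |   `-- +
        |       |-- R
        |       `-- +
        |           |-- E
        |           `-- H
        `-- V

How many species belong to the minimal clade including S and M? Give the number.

The MRCA of S and M is the node subtending ((W,((X,S),((A,(D,G)),U,O))),(((K,P),(N,L)),((C,B),(M,Q)))).
That clade contains 16 terminal taxa: A, B, C, D, G, K, L, M, N, O, P, Q, S, U, W, X.

16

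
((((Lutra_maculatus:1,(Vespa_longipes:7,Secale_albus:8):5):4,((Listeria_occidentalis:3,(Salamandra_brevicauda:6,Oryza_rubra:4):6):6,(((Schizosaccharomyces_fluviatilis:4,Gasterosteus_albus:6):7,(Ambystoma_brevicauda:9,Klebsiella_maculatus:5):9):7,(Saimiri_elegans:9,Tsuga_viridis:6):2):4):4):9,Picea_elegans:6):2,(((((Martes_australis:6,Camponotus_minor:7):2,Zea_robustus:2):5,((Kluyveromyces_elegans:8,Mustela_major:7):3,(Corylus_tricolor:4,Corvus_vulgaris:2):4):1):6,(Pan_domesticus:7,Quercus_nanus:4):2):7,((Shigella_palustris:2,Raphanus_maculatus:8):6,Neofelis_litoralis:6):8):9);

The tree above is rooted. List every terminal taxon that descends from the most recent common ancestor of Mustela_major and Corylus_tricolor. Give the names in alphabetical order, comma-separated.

Corvus_vulgaris, Corylus_tricolor, Kluyveromyces_elegans, Mustela_major

Tracing Mustela_major: it sits inside (Kluyveromyces_elegans,Mustela_major).
Tracing Corylus_tricolor: it sits inside (Corylus_tricolor,Corvus_vulgaris).
The smallest clade enclosing both is ((Kluyveromyces_elegans,Mustela_major),(Corylus_tricolor,Corvus_vulgaris)); the answer is its 4 terminal taxa in alphabetical order.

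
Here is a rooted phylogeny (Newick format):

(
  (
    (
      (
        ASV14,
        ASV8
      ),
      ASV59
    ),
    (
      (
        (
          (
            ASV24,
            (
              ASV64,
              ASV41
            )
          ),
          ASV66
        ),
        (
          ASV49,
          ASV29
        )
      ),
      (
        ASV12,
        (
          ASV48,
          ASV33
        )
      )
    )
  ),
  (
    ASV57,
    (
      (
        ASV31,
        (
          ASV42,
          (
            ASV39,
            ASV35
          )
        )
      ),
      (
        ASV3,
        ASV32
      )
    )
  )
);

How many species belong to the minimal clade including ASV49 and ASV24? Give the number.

6

The MRCA of ASV49 and ASV24 is the node subtending (((ASV24,(ASV64,ASV41)),ASV66),(ASV49,ASV29)).
That clade contains 6 terminal taxa: ASV24, ASV29, ASV41, ASV49, ASV64, ASV66.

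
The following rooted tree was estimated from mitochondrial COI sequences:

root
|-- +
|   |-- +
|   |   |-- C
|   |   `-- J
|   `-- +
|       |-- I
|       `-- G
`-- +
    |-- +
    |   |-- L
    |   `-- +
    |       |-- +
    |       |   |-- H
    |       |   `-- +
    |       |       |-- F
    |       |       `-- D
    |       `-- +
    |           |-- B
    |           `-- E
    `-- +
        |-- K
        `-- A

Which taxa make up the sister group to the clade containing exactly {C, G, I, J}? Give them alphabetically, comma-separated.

The clade containing exactly {C, G, I, J} attaches directly to the root of the tree.
The other lineage descending from that same node — the sister group — is ((L,((H,(F,D)),(B,E))),(K,A)); its 8 tips in alphabetical order are the answer.

A, B, D, E, F, H, K, L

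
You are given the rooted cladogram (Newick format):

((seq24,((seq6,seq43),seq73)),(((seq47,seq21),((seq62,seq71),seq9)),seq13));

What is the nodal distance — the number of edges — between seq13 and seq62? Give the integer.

The MRCA of seq13 and seq62 is the node subtending (((seq47,seq21),((seq62,seq71),seq9)),seq13).
From seq13 up to that node: 1 branch. From seq62 up to the same node: 4 branches. Total: 1 + 4 = 5.

5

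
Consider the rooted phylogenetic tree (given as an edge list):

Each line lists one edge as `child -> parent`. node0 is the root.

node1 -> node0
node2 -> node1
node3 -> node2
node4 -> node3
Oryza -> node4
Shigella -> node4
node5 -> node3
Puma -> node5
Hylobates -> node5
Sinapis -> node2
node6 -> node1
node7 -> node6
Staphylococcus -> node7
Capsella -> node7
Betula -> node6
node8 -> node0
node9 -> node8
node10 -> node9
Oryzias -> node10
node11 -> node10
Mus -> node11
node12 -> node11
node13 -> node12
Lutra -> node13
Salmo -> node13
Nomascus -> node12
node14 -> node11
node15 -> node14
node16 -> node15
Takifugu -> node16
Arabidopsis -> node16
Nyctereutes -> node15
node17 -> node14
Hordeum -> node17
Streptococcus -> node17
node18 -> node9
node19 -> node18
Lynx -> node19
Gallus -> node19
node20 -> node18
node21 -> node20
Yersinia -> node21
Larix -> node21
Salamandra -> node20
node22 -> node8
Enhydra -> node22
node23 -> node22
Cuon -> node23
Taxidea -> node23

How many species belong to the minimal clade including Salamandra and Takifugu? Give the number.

The MRCA of Salamandra and Takifugu is the node subtending ((Oryzias,(Mus,((Lutra,Salmo),Nomascus),(((Takifugu,Arabidopsis),Nyctereutes),(Hordeum,Streptococcus)))),((Lynx,Gallus),((Yersinia,Larix),Salamandra))).
That clade contains 15 terminal taxa: Arabidopsis, Gallus, Hordeum, Larix, Lutra, Lynx, Mus, Nomascus, Nyctereutes, Oryzias, Salamandra, Salmo, Streptococcus, Takifugu, Yersinia.

15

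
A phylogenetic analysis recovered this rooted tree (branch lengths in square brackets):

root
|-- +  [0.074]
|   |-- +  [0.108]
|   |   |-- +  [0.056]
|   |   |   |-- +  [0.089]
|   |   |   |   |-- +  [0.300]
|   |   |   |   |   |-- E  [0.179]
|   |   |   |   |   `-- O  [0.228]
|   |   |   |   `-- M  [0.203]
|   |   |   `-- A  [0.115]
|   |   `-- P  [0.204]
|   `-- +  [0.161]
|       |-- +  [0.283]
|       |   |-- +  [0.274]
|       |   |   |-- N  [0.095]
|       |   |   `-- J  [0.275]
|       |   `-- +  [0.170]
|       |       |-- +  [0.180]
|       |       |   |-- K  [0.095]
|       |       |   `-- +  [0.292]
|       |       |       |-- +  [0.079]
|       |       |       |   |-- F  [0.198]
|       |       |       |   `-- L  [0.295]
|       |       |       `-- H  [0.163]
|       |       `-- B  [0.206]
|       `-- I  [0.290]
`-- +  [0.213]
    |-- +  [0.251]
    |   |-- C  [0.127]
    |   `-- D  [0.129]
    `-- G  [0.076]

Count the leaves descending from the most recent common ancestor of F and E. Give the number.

The MRCA of F and E is the node subtending (((((E,O),M),A),P),(((N,J),((K,((F,L),H)),B)),I)).
That clade contains 13 terminal taxa: A, B, E, F, H, I, J, K, L, M, N, O, P.

13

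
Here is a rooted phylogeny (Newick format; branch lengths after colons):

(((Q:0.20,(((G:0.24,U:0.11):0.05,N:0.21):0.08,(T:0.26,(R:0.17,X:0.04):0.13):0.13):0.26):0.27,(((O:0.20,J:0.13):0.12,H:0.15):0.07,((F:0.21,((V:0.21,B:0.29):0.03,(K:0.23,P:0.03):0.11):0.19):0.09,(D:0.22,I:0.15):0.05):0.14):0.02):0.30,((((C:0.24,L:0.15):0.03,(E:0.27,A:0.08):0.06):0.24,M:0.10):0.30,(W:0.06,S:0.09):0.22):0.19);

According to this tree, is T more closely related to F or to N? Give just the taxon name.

N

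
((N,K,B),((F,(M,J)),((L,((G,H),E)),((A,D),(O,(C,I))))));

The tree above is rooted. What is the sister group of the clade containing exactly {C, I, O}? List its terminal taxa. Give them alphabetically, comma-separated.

A, D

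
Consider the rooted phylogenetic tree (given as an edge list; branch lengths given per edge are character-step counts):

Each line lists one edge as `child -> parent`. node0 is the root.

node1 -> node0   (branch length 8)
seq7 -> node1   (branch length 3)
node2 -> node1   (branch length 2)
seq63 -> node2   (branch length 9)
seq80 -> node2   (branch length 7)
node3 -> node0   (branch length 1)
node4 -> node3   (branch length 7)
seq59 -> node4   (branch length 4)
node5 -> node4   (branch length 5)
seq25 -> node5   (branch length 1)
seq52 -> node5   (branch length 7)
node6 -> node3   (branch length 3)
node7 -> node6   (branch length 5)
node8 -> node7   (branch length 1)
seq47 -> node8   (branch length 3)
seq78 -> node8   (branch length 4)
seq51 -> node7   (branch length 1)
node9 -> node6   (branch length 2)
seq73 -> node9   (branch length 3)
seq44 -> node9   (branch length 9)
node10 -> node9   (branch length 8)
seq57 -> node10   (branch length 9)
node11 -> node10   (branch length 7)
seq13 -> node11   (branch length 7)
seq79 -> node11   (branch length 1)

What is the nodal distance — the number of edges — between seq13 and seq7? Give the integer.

8

The MRCA of seq13 and seq7 is the root of the tree.
From seq13 up to that node: 6 branches. From seq7 up to the same node: 2 branches. Total: 6 + 2 = 8.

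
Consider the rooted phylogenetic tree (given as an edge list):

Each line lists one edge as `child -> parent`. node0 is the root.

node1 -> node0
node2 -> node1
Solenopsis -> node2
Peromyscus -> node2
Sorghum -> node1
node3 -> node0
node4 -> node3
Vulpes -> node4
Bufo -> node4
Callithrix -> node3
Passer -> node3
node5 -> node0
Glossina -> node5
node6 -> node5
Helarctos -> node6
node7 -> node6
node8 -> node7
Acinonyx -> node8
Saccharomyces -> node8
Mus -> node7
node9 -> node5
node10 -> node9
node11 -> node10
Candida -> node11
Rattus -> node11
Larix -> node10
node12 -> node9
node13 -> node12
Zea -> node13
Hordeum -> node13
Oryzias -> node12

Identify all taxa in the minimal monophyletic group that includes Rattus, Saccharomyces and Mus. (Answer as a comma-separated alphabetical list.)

Acinonyx, Candida, Glossina, Helarctos, Hordeum, Larix, Mus, Oryzias, Rattus, Saccharomyces, Zea

Tracing Rattus: it sits inside (Candida,Rattus).
Tracing Saccharomyces: it sits inside (Acinonyx,Saccharomyces).
Tracing Mus: it sits inside ((Acinonyx,Saccharomyces),Mus).
The smallest clade enclosing all 3 is (Glossina,(Helarctos,((Acinonyx,Saccharomyces),Mus)),(((Candida,Rattus),Larix),((Zea,Hordeum),Oryzias))); the answer is its 11 terminal taxa in alphabetical order.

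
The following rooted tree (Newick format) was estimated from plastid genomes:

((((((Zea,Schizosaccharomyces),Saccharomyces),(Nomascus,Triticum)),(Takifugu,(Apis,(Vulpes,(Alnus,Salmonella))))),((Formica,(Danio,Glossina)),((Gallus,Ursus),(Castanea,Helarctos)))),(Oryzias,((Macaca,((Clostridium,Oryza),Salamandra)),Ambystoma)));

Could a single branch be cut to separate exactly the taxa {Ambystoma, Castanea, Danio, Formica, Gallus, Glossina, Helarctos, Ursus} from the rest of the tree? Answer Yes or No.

No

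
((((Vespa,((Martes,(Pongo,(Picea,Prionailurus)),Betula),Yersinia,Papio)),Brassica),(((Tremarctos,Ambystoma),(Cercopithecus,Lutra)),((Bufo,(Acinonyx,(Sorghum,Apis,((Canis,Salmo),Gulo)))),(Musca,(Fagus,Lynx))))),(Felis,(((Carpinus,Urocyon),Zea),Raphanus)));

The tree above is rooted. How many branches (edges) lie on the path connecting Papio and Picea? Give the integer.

5

The MRCA of Papio and Picea is the node subtending ((Martes,(Pongo,(Picea,Prionailurus)),Betula),Yersinia,Papio).
From Papio up to that node: 1 branch. From Picea up to the same node: 4 branches. Total: 1 + 4 = 5.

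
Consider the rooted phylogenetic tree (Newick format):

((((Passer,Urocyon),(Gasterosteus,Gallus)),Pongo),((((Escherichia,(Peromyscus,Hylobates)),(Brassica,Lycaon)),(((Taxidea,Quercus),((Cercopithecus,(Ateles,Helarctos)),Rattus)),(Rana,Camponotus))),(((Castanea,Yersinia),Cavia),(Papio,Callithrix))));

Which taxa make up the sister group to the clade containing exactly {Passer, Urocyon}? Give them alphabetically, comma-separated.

Gallus, Gasterosteus

The clade containing exactly {Passer, Urocyon} attaches to the tree at the node subtending ((Passer,Urocyon),(Gasterosteus,Gallus)).
The other lineage descending from that same node — the sister group — is (Gasterosteus,Gallus); its 2 tips in alphabetical order are the answer.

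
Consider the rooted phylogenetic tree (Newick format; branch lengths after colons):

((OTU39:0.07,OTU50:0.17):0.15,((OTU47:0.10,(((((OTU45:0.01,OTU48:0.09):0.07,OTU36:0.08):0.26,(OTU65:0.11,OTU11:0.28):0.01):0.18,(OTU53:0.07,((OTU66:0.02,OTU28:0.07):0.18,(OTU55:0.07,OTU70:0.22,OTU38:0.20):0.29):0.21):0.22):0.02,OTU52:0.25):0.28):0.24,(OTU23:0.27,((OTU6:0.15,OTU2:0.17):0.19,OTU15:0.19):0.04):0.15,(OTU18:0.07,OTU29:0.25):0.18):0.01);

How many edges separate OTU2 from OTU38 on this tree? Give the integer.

The MRCA of OTU2 and OTU38 is the node subtending ((OTU47,(((((OTU45,OTU48),OTU36),(OTU65,OTU11)),(OTU53,((OTU66,OTU28),(OTU55,OTU70,OTU38)))),OTU52)),(OTU23,((OTU6,OTU2),OTU15)),(OTU18,OTU29)).
From OTU2 up to that node: 4 branches. From OTU38 up to the same node: 7 branches. Total: 4 + 7 = 11.

11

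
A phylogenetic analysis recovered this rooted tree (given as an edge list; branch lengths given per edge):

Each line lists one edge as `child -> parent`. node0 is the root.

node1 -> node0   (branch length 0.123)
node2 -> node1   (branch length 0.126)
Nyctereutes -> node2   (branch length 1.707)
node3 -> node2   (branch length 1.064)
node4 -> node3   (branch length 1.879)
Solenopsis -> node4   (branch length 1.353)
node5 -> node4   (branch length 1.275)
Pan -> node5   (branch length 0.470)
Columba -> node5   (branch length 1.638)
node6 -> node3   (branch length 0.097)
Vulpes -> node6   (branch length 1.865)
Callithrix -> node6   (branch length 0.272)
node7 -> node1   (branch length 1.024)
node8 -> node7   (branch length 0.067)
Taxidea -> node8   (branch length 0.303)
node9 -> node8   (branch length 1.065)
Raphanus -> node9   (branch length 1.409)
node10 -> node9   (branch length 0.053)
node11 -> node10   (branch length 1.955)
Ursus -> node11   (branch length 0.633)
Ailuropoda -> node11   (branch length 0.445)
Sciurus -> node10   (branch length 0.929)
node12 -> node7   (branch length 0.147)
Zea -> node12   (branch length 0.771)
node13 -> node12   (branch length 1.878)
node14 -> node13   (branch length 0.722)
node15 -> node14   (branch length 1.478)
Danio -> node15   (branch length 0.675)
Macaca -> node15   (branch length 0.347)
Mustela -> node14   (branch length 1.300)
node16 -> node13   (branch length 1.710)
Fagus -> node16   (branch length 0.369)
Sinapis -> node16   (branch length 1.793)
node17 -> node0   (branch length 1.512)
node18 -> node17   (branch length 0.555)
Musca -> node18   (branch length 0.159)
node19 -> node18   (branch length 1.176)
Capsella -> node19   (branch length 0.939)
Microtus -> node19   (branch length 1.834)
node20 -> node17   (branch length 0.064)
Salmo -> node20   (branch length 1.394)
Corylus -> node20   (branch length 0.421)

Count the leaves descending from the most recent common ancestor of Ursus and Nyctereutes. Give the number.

The MRCA of Ursus and Nyctereutes is the node subtending ((Nyctereutes,((Solenopsis,(Pan,Columba)),(Vulpes,Callithrix))),((Taxidea,(Raphanus,((Ursus,Ailuropoda),Sciurus))),(Zea,(((Danio,Macaca),Mustela),(Fagus,Sinapis))))).
That clade contains 17 terminal taxa: Ailuropoda, Callithrix, Columba, Danio, Fagus, Macaca, Mustela, Nyctereutes, Pan, Raphanus, Sciurus, Sinapis, Solenopsis, Taxidea, Ursus, Vulpes, Zea.

17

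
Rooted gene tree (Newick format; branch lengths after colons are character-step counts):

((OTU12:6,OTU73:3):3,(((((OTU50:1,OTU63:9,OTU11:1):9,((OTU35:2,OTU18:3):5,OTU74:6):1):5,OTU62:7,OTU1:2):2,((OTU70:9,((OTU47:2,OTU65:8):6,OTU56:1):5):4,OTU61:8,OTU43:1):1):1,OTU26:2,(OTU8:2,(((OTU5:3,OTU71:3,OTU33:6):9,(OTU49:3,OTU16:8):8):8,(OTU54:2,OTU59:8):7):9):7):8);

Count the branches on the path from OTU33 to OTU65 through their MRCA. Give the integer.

The MRCA of OTU33 and OTU65 is the node subtending (((((OTU50,OTU63,OTU11),((OTU35,OTU18),OTU74)),OTU62,OTU1),((OTU70,((OTU47,OTU65),OTU56)),OTU61,OTU43)),OTU26,(OTU8,(((OTU5,OTU71,OTU33),(OTU49,OTU16)),(OTU54,OTU59)))).
From OTU33 up to that node: 5 branches. From OTU65 up to the same node: 6 branches. Total: 5 + 6 = 11.

11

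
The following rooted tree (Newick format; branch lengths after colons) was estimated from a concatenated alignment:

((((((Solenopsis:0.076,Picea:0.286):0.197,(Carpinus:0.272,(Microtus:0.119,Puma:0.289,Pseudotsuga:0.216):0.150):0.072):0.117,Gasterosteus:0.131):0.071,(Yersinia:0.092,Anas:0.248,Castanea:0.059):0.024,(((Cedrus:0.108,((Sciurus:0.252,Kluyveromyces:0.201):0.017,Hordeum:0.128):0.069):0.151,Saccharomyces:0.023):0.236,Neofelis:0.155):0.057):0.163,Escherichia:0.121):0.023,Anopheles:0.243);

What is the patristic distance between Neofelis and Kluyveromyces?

0.829

The path runs Neofelis → … → MRCA → … → Kluyveromyces; the MRCA is the node subtending (((Cedrus,((Sciurus,Kluyveromyces),Hordeum)),Saccharomyces),Neofelis).
Branch lengths along that path: 0.155 + 0.236 + 0.151 + 0.069 + 0.017 + 0.201 = 0.829.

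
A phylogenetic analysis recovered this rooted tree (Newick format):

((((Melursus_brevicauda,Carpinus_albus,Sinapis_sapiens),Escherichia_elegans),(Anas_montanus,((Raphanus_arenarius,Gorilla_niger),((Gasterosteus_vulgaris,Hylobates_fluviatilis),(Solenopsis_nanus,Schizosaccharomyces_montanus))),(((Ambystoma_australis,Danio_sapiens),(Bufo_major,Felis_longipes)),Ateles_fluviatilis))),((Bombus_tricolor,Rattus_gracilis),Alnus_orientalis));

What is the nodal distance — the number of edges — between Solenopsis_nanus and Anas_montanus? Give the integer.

The MRCA of Solenopsis_nanus and Anas_montanus is the node subtending (Anas_montanus,((Raphanus_arenarius,Gorilla_niger),((Gasterosteus_vulgaris,Hylobates_fluviatilis),(Solenopsis_nanus,Schizosaccharomyces_montanus))),(((Ambystoma_australis,Danio_sapiens),(Bufo_major,Felis_longipes)),Ateles_fluviatilis)).
From Solenopsis_nanus up to that node: 4 branches. From Anas_montanus up to the same node: 1 branch. Total: 4 + 1 = 5.

5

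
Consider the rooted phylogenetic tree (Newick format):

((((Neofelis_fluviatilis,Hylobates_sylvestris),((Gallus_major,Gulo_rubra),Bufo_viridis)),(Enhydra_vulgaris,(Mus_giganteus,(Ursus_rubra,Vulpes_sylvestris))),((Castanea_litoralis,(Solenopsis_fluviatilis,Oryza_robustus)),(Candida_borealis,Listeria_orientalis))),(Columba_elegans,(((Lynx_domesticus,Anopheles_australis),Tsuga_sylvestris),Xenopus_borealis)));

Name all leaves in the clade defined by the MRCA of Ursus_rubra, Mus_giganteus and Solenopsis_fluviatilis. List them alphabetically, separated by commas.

Tracing Ursus_rubra: it sits inside (Ursus_rubra,Vulpes_sylvestris).
Tracing Mus_giganteus: it sits inside (Mus_giganteus,(Ursus_rubra,Vulpes_sylvestris)).
Tracing Solenopsis_fluviatilis: it sits inside (Solenopsis_fluviatilis,Oryza_robustus).
The smallest clade enclosing all 3 is (((Neofelis_fluviatilis,Hylobates_sylvestris),((Gallus_major,Gulo_rubra),Bufo_viridis)),(Enhydra_vulgaris,(Mus_giganteus,(Ursus_rubra,Vulpes_sylvestris))),((Castanea_litoralis,(Solenopsis_fluviatilis,Oryza_robustus)),(Candida_borealis,Listeria_orientalis))); the answer is its 14 terminal taxa in alphabetical order.

Bufo_viridis, Candida_borealis, Castanea_litoralis, Enhydra_vulgaris, Gallus_major, Gulo_rubra, Hylobates_sylvestris, Listeria_orientalis, Mus_giganteus, Neofelis_fluviatilis, Oryza_robustus, Solenopsis_fluviatilis, Ursus_rubra, Vulpes_sylvestris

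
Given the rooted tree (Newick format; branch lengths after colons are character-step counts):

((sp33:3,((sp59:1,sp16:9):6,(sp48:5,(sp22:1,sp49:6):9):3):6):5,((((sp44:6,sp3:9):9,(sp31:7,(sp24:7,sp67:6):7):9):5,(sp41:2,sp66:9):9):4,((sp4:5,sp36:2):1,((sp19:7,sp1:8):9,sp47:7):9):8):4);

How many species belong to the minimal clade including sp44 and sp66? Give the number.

The MRCA of sp44 and sp66 is the node subtending (((sp44,sp3),(sp31,(sp24,sp67))),(sp41,sp66)).
That clade contains 7 terminal taxa: sp24, sp3, sp31, sp41, sp44, sp66, sp67.

7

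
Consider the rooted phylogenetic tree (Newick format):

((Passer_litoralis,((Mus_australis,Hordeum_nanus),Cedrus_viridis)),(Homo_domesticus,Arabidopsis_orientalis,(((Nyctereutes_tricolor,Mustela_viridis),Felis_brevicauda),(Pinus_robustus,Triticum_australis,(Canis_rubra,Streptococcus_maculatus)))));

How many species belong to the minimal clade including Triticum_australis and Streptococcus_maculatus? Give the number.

4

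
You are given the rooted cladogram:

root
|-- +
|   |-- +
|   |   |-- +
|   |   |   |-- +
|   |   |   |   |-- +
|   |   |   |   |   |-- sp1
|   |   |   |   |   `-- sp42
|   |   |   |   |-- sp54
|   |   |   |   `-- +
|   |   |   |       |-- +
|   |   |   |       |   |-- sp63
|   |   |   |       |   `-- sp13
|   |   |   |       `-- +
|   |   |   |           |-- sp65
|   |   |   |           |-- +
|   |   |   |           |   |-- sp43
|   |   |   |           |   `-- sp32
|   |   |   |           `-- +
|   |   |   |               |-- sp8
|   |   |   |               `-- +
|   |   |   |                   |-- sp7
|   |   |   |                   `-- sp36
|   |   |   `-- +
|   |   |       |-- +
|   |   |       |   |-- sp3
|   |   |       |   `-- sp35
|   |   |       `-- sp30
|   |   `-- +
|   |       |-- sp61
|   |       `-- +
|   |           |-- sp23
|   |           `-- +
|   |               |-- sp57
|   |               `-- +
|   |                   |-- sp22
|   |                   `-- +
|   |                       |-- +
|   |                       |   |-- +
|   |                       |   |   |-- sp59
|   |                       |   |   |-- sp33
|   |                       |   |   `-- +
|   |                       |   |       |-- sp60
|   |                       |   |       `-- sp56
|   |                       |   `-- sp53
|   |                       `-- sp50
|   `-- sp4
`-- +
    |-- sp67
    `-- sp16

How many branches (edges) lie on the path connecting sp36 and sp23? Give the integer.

The MRCA of sp36 and sp23 is the node subtending ((((sp1,sp42),sp54,((sp63,sp13),(sp65,(sp43,sp32),(sp8,(sp7,sp36))))),((sp3,sp35),sp30)),(sp61,(sp23,(sp57,(sp22,(((sp59,sp33,(sp60,sp56)),sp53),sp50)))))).
From sp36 up to that node: 7 branches. From sp23 up to the same node: 3 branches. Total: 7 + 3 = 10.

10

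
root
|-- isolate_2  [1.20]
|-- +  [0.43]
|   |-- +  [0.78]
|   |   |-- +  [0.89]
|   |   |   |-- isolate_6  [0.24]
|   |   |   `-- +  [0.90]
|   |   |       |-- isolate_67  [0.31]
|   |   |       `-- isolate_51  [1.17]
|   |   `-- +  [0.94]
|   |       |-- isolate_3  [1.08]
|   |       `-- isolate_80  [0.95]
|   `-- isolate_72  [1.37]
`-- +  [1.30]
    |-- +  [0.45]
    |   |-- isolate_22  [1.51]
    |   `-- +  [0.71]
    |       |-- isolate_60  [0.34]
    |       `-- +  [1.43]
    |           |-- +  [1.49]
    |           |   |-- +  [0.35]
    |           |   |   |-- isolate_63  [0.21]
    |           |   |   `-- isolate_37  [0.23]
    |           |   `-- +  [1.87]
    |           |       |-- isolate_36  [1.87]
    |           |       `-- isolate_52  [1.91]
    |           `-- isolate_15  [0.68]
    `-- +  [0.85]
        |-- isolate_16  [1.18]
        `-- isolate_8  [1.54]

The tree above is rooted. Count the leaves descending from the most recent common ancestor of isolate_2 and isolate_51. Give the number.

The MRCA of isolate_2 and isolate_51 is the root, so the clade is the entire tree.
That clade contains 16 terminal taxa: isolate_15, isolate_16, isolate_2, isolate_22, isolate_3, isolate_36, isolate_37, isolate_51, isolate_52, isolate_6, isolate_60, isolate_63, isolate_67, isolate_72, isolate_8, isolate_80.

16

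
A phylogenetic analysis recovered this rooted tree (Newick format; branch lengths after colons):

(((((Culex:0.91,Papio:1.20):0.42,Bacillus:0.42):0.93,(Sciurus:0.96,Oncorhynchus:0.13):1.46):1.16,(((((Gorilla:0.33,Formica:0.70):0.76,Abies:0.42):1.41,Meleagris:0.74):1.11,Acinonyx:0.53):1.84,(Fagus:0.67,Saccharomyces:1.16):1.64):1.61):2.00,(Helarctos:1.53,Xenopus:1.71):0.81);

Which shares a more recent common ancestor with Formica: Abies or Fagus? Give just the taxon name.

Abies

The MRCA of Formica and Abies subtends ((Gorilla,Formica),Abies) (3 taxa).
The MRCA of Formica and Fagus subtends (((((Gorilla,Formica),Abies),Meleagris),Acinonyx),(Fagus,Saccharomyces)) (7 taxa).
The first is nested inside the second, so Formica shares a more recent common ancestor with Abies.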